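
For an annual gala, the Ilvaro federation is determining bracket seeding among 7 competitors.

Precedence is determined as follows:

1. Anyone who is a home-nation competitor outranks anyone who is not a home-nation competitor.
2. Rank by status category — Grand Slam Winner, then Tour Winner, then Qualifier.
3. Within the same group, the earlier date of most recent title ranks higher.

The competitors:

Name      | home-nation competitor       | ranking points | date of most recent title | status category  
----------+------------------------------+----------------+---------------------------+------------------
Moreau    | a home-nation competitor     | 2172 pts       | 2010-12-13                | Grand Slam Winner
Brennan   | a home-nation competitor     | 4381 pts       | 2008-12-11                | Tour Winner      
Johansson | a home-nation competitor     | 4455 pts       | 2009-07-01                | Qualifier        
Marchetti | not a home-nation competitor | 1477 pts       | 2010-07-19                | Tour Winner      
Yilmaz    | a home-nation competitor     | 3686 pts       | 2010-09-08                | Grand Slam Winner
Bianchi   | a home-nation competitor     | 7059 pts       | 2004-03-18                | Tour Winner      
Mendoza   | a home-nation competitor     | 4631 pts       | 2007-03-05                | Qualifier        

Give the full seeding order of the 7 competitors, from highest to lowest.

By the first rule: Yilmaz, Moreau, Bianchi, Brennan, Mendoza and Johansson (each a home-nation competitor); then Marchetti (not a home-nation competitor).
Among Yilmaz, Moreau, Bianchi, Brennan, Mendoza and Johansson, by status category: Yilmaz and Moreau (Grand Slam Winner) before Bianchi and Brennan (Tour Winner) before Mendoza and Johansson (Qualifier).
Among Yilmaz and Moreau, by date of most recent title (earlier first): Yilmaz (2010-09-08) before Moreau (2010-12-13).
Among Bianchi and Brennan, by date of most recent title (earlier first): Bianchi (2004-03-18) before Brennan (2008-12-11).
Among Mendoza and Johansson, by date of most recent title (earlier first): Mendoza (2007-03-05) before Johansson (2009-07-01).
Full order: Yilmaz, Moreau, Bianchi, Brennan, Mendoza, Johansson, Marchetti.

Yilmaz, Moreau, Bianchi, Brennan, Mendoza, Johansson, Marchetti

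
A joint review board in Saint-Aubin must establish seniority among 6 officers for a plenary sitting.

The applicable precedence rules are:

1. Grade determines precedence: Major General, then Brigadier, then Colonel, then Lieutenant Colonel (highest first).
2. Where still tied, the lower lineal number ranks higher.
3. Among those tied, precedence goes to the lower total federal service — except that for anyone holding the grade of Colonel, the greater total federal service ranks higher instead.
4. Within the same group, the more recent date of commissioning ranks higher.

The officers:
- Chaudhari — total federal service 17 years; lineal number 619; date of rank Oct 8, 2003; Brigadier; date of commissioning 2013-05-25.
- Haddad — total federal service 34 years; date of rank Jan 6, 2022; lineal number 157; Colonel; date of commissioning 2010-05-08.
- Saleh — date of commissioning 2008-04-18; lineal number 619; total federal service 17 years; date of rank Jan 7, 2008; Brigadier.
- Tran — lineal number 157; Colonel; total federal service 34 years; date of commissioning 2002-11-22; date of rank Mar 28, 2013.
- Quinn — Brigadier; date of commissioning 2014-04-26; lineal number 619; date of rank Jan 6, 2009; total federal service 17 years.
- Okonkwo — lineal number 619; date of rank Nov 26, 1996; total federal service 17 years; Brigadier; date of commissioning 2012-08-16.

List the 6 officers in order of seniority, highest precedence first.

Quinn, Chaudhari, Okonkwo, Saleh, Haddad, Tran

By grade: Quinn, Chaudhari, Okonkwo and Saleh (Brigadier); then Haddad and Tran (Colonel).
Quinn, Chaudhari, Okonkwo and Saleh all have lineal number 619, so the next rule applies.
Quinn, Chaudhari, Okonkwo and Saleh all have total federal service 17 years, so the next rule applies.
Among Quinn, Chaudhari, Okonkwo and Saleh, by date of commissioning (later first): Quinn (2014-04-26) before Chaudhari (2013-05-25) before Okonkwo (2012-08-16) before Saleh (2008-04-18).
Haddad and Tran both have lineal number 157, so the next rule applies.
Haddad and Tran both have total federal service 34 years, so the next rule applies.
Among Haddad and Tran, by date of commissioning (later first): Haddad (2010-05-08) before Tran (2002-11-22).
Full order: Quinn, Chaudhari, Okonkwo, Saleh, Haddad, Tran.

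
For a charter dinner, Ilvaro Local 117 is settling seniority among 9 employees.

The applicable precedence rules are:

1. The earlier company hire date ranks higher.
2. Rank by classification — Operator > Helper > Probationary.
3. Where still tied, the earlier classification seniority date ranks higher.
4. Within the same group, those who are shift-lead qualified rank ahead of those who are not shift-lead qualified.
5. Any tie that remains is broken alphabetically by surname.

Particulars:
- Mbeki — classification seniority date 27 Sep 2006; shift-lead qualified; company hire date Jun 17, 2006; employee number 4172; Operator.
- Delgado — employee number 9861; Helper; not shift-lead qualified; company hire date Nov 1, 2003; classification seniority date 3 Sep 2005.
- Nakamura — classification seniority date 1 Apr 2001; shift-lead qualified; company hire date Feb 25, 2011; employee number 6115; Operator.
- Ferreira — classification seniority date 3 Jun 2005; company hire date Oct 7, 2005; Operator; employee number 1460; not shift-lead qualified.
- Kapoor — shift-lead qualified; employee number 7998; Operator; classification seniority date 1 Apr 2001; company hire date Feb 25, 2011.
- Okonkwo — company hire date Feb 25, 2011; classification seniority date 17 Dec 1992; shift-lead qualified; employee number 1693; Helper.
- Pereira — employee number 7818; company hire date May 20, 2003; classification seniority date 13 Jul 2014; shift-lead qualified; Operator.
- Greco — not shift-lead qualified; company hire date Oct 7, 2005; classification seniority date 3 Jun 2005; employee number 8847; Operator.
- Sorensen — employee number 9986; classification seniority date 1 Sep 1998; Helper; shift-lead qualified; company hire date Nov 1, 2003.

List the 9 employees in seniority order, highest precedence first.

Pereira, Sorensen, Delgado, Ferreira, Greco, Mbeki, Kapoor, Nakamura, Okonkwo

By company hire date (earlier first): Pereira (May 20, 2003); then Sorensen and Delgado (both Nov 1, 2003); then Ferreira and Greco (both Oct 7, 2005); then Mbeki (Jun 17, 2006); then Kapoor, Nakamura and Okonkwo (each Feb 25, 2011).
Sorensen and Delgado are each Helper, so the next rule applies.
Among Sorensen and Delgado, by classification seniority date (earlier first): Sorensen (1 Sep 1998) before Delgado (3 Sep 2005).
Ferreira and Greco are each Operator, so the next rule applies.
Ferreira and Greco both have classification seniority date 3 Jun 2005, so the next rule applies.
Ferreira and Greco are each not shift-lead qualified, so the next rule applies.
Among Ferreira and Greco, alphabetically by surname: Ferreira before Greco.
Among Kapoor, Nakamura and Okonkwo, by classification: Kapoor and Nakamura (Operator) before Okonkwo (Helper).
Kapoor and Nakamura both have classification seniority date 1 Apr 2001, so the next rule applies.
Kapoor and Nakamura are each shift-lead qualified, so the next rule applies.
Among Kapoor and Nakamura, alphabetically by surname: Kapoor before Nakamura.
Full order: Pereira, Sorensen, Delgado, Ferreira, Greco, Mbeki, Kapoor, Nakamura, Okonkwo.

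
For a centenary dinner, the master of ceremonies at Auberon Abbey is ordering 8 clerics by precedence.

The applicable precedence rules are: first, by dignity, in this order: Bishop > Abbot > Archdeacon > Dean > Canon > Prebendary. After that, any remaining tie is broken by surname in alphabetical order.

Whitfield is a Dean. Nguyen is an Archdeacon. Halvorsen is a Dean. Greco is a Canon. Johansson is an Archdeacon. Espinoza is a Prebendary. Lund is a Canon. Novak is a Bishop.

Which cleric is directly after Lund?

By dignity: Novak (Bishop); then Johansson and Nguyen (Archdeacon); then Halvorsen and Whitfield (Dean); then Greco and Lund (Canon); then Espinoza (Prebendary).
Among Johansson and Nguyen, alphabetically by surname: Johansson before Nguyen.
Among Halvorsen and Whitfield, alphabetically by surname: Halvorsen before Whitfield.
Among Greco and Lund, alphabetically by surname: Greco before Lund.
Order: Novak, Johansson, Nguyen, Halvorsen, Whitfield, Greco, Lund, Espinoza.

Espinoza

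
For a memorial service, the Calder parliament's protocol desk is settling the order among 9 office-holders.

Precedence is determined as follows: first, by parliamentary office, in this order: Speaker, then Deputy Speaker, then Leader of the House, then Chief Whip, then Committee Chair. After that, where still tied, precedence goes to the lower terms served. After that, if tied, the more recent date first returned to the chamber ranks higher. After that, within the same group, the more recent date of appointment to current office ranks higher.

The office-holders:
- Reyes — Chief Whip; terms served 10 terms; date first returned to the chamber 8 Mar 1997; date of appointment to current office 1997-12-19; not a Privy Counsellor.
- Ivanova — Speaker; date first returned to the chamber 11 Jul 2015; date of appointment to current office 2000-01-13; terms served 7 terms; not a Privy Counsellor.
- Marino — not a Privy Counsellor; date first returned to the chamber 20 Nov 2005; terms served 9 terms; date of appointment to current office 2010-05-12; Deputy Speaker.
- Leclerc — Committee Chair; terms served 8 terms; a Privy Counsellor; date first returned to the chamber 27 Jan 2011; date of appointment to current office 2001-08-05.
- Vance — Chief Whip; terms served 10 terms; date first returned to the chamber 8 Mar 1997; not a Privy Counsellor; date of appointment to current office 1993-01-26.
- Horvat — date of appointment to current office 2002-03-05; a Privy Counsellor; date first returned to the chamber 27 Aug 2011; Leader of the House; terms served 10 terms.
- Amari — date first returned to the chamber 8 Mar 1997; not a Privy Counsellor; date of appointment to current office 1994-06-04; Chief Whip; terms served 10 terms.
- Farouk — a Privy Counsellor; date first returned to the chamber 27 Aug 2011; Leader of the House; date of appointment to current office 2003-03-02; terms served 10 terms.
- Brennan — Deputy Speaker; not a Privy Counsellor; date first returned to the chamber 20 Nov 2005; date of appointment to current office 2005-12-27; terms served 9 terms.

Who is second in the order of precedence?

Marino

By parliamentary office: Ivanova (Speaker); then Marino and Brennan (Deputy Speaker); then Farouk and Horvat (Leader of the House); then Reyes, Amari and Vance (Chief Whip); then Leclerc (Committee Chair).
Marino and Brennan both have terms served 9 terms, so the next rule applies.
Marino and Brennan both have date first returned to the chamber 20 Nov 2005, so the next rule applies.
Among Marino and Brennan, by date of appointment to current office (later first): Marino (2010-05-12) before Brennan (2005-12-27).
Farouk and Horvat both have terms served 10 terms, so the next rule applies.
Farouk and Horvat both have date first returned to the chamber 27 Aug 2011, so the next rule applies.
Among Farouk and Horvat, by date of appointment to current office (later first): Farouk (2003-03-02) before Horvat (2002-03-05).
Reyes, Amari and Vance all have terms served 10 terms, so the next rule applies.
Reyes, Amari and Vance all have date first returned to the chamber 8 Mar 1997, so the next rule applies.
Among Reyes, Amari and Vance, by date of appointment to current office (later first): Reyes (1997-12-19) before Amari (1994-06-04) before Vance (1993-01-26).
Order: Ivanova, Marino, Brennan, Farouk, Horvat, Reyes, Amari, Vance, Leclerc.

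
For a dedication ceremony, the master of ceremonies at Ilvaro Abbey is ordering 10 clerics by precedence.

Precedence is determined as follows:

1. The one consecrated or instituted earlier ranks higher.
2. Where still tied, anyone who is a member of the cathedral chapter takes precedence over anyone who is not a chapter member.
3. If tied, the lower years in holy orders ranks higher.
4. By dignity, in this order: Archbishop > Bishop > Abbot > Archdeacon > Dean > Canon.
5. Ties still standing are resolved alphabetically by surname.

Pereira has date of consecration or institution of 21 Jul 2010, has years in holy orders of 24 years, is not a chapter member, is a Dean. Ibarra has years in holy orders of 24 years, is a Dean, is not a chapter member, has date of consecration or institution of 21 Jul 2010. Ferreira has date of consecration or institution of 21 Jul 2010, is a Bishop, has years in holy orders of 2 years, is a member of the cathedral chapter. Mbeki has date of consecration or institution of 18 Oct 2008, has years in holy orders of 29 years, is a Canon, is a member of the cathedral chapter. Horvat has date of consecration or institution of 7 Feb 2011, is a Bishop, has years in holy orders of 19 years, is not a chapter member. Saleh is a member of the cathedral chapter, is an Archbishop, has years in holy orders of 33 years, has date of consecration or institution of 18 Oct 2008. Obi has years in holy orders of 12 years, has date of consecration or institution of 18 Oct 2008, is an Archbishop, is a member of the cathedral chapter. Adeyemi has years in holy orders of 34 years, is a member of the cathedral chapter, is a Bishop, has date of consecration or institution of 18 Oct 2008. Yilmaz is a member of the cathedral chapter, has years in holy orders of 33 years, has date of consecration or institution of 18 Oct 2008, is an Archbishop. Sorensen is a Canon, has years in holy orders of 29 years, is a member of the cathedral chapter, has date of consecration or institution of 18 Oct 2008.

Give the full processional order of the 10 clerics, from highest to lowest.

By date of consecration or institution (earlier first): Obi, Mbeki, Sorensen, Saleh, Yilmaz and Adeyemi (each 18 Oct 2008); then Ferreira, Ibarra and Pereira (each 21 Jul 2010); then Horvat (7 Feb 2011).
Obi, Mbeki, Sorensen, Saleh, Yilmaz and Adeyemi are each a member of the cathedral chapter, so the next rule applies.
Among Obi, Mbeki, Sorensen, Saleh, Yilmaz and Adeyemi, by years in holy orders (lower first): Obi (12 years) before Mbeki and Sorensen (29 years) before Saleh and Yilmaz (33 years) before Adeyemi (34 years).
Mbeki and Sorensen are each Canon, so the next rule applies.
Among Mbeki and Sorensen, alphabetically by surname: Mbeki before Sorensen.
Saleh and Yilmaz are each Archbishop, so the next rule applies.
Among Saleh and Yilmaz, alphabetically by surname: Saleh before Yilmaz.
Among Ferreira, Ibarra and Pereira, a member of the cathedral chapter before not a chapter member: Ferreira (a member of the cathedral chapter) before Ibarra and Pereira (not a chapter member).
Ibarra and Pereira both have years in holy orders 24 years, so the next rule applies.
Ibarra and Pereira are each Dean, so the next rule applies.
Among Ibarra and Pereira, alphabetically by surname: Ibarra before Pereira.
Full order: Obi, Mbeki, Sorensen, Saleh, Yilmaz, Adeyemi, Ferreira, Ibarra, Pereira, Horvat.

Obi, Mbeki, Sorensen, Saleh, Yilmaz, Adeyemi, Ferreira, Ibarra, Pereira, Horvat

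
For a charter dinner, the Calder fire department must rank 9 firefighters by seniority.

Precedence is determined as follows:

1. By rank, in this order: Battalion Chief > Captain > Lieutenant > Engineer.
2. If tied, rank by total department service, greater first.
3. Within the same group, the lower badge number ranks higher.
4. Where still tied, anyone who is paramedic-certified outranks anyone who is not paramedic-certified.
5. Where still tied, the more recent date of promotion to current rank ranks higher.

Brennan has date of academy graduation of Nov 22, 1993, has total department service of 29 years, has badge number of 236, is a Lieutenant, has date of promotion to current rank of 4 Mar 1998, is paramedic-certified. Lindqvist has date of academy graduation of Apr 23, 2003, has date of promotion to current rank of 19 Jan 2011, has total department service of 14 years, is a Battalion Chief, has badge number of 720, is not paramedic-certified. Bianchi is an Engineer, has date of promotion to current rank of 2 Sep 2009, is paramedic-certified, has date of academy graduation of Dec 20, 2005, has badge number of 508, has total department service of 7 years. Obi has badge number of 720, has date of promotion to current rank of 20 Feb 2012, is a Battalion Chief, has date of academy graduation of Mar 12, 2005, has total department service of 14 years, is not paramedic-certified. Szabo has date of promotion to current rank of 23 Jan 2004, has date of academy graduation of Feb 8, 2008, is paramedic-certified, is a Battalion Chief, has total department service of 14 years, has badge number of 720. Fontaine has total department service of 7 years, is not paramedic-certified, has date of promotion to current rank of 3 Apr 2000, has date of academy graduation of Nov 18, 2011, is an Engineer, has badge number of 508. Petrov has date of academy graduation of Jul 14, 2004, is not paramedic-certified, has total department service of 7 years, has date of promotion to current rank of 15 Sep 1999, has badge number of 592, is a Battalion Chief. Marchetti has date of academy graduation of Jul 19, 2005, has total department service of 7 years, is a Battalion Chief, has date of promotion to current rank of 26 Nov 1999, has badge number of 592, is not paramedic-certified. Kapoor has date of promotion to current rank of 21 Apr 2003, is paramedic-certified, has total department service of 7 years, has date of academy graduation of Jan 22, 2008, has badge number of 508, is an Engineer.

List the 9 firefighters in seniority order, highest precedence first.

Szabo, Obi, Lindqvist, Marchetti, Petrov, Brennan, Bianchi, Kapoor, Fontaine

By rank: Szabo, Obi, Lindqvist, Marchetti and Petrov (Battalion Chief); then Brennan (Lieutenant); then Bianchi, Kapoor and Fontaine (Engineer).
Among Szabo, Obi, Lindqvist, Marchetti and Petrov, by total department service (higher first): Szabo, Obi and Lindqvist (14 years) before Marchetti and Petrov (7 years).
Szabo, Obi and Lindqvist all have badge number 720, so the next rule applies.
Among Szabo, Obi and Lindqvist, paramedic-certified before not paramedic-certified: Szabo (paramedic-certified) before Obi and Lindqvist (not paramedic-certified).
Among Obi and Lindqvist, by date of promotion to current rank (later first): Obi (20 Feb 2012) before Lindqvist (19 Jan 2011).
Marchetti and Petrov both have badge number 592, so the next rule applies.
Marchetti and Petrov are each not paramedic-certified, so the next rule applies.
Among Marchetti and Petrov, by date of promotion to current rank (later first): Marchetti (26 Nov 1999) before Petrov (15 Sep 1999).
Bianchi, Kapoor and Fontaine all have total department service 7 years, so the next rule applies.
Bianchi, Kapoor and Fontaine all have badge number 508, so the next rule applies.
Among Bianchi, Kapoor and Fontaine, paramedic-certified before not paramedic-certified: Bianchi and Kapoor (paramedic-certified) before Fontaine (not paramedic-certified).
Among Bianchi and Kapoor, by date of promotion to current rank (later first): Bianchi (2 Sep 2009) before Kapoor (21 Apr 2003).
Full order: Szabo, Obi, Lindqvist, Marchetti, Petrov, Brennan, Bianchi, Kapoor, Fontaine.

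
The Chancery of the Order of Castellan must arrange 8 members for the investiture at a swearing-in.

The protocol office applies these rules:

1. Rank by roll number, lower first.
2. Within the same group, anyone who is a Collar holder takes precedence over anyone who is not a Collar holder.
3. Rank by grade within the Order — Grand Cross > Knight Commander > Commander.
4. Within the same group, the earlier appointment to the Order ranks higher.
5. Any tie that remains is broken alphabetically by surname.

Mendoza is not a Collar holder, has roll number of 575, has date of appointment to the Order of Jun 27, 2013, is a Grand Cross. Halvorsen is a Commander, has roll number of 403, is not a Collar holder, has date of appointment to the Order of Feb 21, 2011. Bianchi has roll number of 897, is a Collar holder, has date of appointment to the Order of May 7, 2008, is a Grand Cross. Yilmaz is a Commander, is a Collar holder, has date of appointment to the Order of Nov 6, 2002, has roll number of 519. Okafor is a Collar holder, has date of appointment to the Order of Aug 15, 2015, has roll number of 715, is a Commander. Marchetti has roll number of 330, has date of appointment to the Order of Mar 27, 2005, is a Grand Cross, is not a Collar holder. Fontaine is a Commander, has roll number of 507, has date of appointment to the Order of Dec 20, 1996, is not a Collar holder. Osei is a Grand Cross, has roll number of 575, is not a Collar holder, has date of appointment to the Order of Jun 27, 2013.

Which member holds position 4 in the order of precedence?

By roll number (lower first): Marchetti (330); then Halvorsen (403); then Fontaine (507); then Yilmaz (519); then Mendoza and Osei (both 575); then Okafor (715); then Bianchi (897).
Mendoza and Osei are each not a Collar holder, so the next rule applies.
Mendoza and Osei are each Grand Cross, so the next rule applies.
Mendoza and Osei both have date of appointment to the Order Jun 27, 2013, so the next rule applies.
Among Mendoza and Osei, alphabetically by surname: Mendoza before Osei.
Order: Marchetti, Halvorsen, Fontaine, Yilmaz, Mendoza, Osei, Okafor, Bianchi.

Yilmaz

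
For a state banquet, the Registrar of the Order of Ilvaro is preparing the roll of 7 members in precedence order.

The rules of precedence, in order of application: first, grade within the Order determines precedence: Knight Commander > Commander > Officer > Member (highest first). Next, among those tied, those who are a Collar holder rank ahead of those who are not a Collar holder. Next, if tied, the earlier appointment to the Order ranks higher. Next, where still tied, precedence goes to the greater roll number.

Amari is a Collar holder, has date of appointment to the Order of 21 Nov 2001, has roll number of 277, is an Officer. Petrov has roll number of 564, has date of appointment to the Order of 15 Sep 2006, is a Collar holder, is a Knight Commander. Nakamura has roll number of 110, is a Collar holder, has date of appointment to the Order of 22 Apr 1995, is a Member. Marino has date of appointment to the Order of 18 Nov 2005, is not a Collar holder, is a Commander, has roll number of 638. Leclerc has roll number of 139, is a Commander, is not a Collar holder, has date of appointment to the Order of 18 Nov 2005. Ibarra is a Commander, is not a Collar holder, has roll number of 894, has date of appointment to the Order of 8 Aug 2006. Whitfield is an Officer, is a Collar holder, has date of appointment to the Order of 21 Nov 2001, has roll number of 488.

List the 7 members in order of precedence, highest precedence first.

Petrov, Marino, Leclerc, Ibarra, Whitfield, Amari, Nakamura

By grade within the Order: Petrov (Knight Commander); then Marino, Leclerc and Ibarra (Commander); then Whitfield and Amari (Officer); then Nakamura (Member).
Marino, Leclerc and Ibarra are each not a Collar holder, so the next rule applies.
Among Marino, Leclerc and Ibarra, by date of appointment to the Order (earlier first): Marino and Leclerc (18 Nov 2005) before Ibarra (8 Aug 2006).
Among Marino and Leclerc, by roll number (higher first): Marino (638) before Leclerc (139).
Whitfield and Amari are each a Collar holder, so the next rule applies.
Whitfield and Amari both have date of appointment to the Order 21 Nov 2001, so the next rule applies.
Among Whitfield and Amari, by roll number (higher first): Whitfield (488) before Amari (277).
Full order: Petrov, Marino, Leclerc, Ibarra, Whitfield, Amari, Nakamura.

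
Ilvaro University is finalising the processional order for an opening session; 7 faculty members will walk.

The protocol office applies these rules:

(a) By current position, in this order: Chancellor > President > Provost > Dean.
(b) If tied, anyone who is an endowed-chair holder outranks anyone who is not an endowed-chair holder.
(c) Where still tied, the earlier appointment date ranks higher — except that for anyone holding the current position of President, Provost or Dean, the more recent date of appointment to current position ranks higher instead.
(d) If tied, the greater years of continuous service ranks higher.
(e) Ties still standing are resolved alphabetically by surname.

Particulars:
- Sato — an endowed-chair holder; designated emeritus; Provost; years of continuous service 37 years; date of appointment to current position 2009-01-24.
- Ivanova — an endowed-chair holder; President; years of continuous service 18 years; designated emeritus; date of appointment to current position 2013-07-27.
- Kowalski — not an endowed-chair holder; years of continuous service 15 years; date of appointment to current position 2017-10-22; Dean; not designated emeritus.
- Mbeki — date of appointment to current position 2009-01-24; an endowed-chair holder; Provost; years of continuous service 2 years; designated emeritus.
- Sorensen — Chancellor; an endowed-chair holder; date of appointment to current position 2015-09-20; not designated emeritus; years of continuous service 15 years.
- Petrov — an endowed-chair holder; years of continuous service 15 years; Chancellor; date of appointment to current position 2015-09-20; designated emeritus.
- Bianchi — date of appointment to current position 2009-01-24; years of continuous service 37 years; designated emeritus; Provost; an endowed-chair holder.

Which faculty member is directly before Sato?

Bianchi

By current position: Petrov and Sorensen (Chancellor); then Ivanova (President); then Bianchi, Sato and Mbeki (Provost); then Kowalski (Dean).
Petrov and Sorensen are each an endowed-chair holder, so the next rule applies.
Petrov and Sorensen both have date of appointment to current position 2015-09-20, so the next rule applies.
Petrov and Sorensen both have years of continuous service 15 years, so the next rule applies.
Among Petrov and Sorensen, alphabetically by surname: Petrov before Sorensen.
Bianchi, Sato and Mbeki are each an endowed-chair holder, so the next rule applies.
Bianchi, Sato and Mbeki all have date of appointment to current position 2009-01-24, so the next rule applies.
Among Bianchi, Sato and Mbeki, by years of continuous service (higher first): Bianchi and Sato (37 years) before Mbeki (2 years).
Among Bianchi and Sato, alphabetically by surname: Bianchi before Sato.
Order: Petrov, Sorensen, Ivanova, Bianchi, Sato, Mbeki, Kowalski.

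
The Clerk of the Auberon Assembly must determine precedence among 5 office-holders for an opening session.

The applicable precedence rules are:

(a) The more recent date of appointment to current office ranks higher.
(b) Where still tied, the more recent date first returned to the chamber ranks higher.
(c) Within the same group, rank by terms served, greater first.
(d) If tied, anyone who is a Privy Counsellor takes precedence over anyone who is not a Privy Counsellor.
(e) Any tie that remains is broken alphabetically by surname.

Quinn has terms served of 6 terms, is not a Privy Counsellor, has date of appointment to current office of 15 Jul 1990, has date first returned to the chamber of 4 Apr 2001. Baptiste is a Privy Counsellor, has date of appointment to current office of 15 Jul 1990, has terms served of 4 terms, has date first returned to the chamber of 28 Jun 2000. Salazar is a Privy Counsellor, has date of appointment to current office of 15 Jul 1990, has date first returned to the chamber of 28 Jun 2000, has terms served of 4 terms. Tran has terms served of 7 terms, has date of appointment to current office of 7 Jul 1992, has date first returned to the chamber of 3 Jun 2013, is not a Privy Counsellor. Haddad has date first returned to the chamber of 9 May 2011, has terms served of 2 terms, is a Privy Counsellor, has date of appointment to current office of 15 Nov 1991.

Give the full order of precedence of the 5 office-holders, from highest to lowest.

By date of appointment to current office (later first): Tran (7 Jul 1992); then Haddad (15 Nov 1991); then Quinn, Baptiste and Salazar (each 15 Jul 1990).
Among Quinn, Baptiste and Salazar, by date first returned to the chamber (later first): Quinn (4 Apr 2001) before Baptiste and Salazar (28 Jun 2000).
Baptiste and Salazar both have terms served 4 terms, so the next rule applies.
Baptiste and Salazar are each a Privy Counsellor, so the next rule applies.
Among Baptiste and Salazar, alphabetically by surname: Baptiste before Salazar.
Full order: Tran, Haddad, Quinn, Baptiste, Salazar.

Tran, Haddad, Quinn, Baptiste, Salazar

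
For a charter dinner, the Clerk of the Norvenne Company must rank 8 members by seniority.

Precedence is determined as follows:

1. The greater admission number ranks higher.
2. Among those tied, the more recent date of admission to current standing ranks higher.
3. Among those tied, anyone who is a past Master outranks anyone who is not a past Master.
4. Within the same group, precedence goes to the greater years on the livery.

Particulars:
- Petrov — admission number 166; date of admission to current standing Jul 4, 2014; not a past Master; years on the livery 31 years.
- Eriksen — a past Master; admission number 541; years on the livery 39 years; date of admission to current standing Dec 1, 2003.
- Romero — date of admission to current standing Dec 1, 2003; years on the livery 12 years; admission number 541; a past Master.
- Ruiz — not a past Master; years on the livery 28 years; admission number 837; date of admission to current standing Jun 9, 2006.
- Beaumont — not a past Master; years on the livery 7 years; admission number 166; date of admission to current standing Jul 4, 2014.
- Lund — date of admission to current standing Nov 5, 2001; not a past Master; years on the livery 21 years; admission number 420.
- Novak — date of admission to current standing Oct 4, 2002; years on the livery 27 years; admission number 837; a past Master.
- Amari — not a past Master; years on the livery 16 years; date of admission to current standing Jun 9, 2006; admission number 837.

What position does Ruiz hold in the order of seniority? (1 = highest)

By admission number (higher first): Ruiz, Amari and Novak (each 837); then Eriksen and Romero (both 541); then Lund (420); then Petrov and Beaumont (both 166).
Among Ruiz, Amari and Novak, by date of admission to current standing (later first): Ruiz and Amari (Jun 9, 2006) before Novak (Oct 4, 2002).
Ruiz and Amari are each not a past Master, so the next rule applies.
Among Ruiz and Amari, by years on the livery (higher first): Ruiz (28 years) before Amari (16 years).
Eriksen and Romero both have date of admission to current standing Dec 1, 2003, so the next rule applies.
Eriksen and Romero are each a past Master, so the next rule applies.
Among Eriksen and Romero, by years on the livery (higher first): Eriksen (39 years) before Romero (12 years).
Petrov and Beaumont both have date of admission to current standing Jul 4, 2014, so the next rule applies.
Petrov and Beaumont are each not a past Master, so the next rule applies.
Among Petrov and Beaumont, by years on the livery (higher first): Petrov (31 years) before Beaumont (7 years).
Order: Ruiz, Amari, Novak, Eriksen, Romero, Lund, Petrov, Beaumont. So position 1.

1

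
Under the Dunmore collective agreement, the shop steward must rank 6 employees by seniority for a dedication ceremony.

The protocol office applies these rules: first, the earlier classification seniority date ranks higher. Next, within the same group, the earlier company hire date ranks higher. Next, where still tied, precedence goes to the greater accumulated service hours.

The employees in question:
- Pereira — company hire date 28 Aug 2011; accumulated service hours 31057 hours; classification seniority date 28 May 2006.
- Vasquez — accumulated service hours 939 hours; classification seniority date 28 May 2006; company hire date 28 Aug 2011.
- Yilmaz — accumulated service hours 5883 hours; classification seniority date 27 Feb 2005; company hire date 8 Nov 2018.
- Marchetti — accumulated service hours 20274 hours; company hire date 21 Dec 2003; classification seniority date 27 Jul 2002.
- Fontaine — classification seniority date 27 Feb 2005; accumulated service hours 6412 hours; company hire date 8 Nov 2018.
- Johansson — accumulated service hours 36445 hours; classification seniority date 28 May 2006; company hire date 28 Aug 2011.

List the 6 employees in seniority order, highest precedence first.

Marchetti, Fontaine, Yilmaz, Johansson, Pereira, Vasquez

By classification seniority date (earlier first): Marchetti (27 Jul 2002); then Fontaine and Yilmaz (both 27 Feb 2005); then Johansson, Pereira and Vasquez (each 28 May 2006).
Fontaine and Yilmaz both have company hire date 8 Nov 2018, so the next rule applies.
Among Fontaine and Yilmaz, by accumulated service hours (higher first): Fontaine (6412 hours) before Yilmaz (5883 hours).
Johansson, Pereira and Vasquez all have company hire date 28 Aug 2011, so the next rule applies.
Among Johansson, Pereira and Vasquez, by accumulated service hours (higher first): Johansson (36445 hours) before Pereira (31057 hours) before Vasquez (939 hours).
Full order: Marchetti, Fontaine, Yilmaz, Johansson, Pereira, Vasquez.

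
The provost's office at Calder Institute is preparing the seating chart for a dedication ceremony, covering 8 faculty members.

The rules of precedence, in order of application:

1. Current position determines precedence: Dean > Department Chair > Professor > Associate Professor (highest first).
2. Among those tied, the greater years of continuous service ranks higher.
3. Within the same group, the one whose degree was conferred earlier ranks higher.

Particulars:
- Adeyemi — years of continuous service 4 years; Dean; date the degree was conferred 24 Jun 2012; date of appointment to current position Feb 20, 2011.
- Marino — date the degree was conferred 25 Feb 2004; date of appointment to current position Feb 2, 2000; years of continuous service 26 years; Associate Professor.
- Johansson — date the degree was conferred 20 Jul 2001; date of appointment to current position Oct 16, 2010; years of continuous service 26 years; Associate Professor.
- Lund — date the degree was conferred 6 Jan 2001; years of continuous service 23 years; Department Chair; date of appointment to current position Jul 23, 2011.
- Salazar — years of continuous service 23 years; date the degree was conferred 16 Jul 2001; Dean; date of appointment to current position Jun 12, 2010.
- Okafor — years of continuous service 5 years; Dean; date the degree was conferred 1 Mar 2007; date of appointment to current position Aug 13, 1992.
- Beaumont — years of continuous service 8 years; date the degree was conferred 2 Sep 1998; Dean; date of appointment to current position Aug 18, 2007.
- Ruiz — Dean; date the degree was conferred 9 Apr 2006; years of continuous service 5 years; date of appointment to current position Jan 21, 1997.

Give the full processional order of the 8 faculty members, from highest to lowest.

By current position: Salazar, Beaumont, Ruiz, Okafor and Adeyemi (Dean); then Lund (Department Chair); then Johansson and Marino (Associate Professor).
Among Salazar, Beaumont, Ruiz, Okafor and Adeyemi, by years of continuous service (higher first): Salazar (23 years) before Beaumont (8 years) before Ruiz and Okafor (5 years) before Adeyemi (4 years).
Among Ruiz and Okafor, by date the degree was conferred (earlier first): Ruiz (9 Apr 2006) before Okafor (1 Mar 2007).
Johansson and Marino both have years of continuous service 26 years, so the next rule applies.
Among Johansson and Marino, by date the degree was conferred (earlier first): Johansson (20 Jul 2001) before Marino (25 Feb 2004).
Full order: Salazar, Beaumont, Ruiz, Okafor, Adeyemi, Lund, Johansson, Marino.

Salazar, Beaumont, Ruiz, Okafor, Adeyemi, Lund, Johansson, Marino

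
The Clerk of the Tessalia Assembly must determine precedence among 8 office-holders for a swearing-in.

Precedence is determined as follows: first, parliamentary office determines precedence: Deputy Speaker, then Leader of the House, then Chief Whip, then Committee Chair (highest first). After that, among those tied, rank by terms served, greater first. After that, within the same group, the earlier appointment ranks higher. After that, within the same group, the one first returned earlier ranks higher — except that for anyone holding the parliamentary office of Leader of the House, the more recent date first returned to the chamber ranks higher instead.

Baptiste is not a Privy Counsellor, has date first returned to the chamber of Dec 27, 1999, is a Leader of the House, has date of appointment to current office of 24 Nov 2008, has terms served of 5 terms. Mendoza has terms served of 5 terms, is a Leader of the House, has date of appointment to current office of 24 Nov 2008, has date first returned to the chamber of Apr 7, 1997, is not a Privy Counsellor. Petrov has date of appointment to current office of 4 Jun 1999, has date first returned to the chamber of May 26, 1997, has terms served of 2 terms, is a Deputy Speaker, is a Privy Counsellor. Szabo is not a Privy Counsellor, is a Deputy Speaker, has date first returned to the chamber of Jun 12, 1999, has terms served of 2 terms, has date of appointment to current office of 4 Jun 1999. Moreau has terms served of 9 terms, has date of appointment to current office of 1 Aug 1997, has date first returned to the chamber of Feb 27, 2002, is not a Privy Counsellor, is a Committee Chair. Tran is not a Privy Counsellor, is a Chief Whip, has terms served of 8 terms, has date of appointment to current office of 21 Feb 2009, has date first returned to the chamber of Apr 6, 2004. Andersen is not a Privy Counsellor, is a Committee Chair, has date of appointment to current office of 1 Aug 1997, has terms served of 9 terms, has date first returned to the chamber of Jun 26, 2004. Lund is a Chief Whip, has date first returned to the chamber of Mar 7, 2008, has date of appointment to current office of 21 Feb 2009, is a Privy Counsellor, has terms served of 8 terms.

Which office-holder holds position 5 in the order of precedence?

Tran

By parliamentary office: Petrov and Szabo (Deputy Speaker); then Baptiste and Mendoza (Leader of the House); then Tran and Lund (Chief Whip); then Moreau and Andersen (Committee Chair).
Petrov and Szabo both have terms served 2 terms, so the next rule applies.
Petrov and Szabo both have date of appointment to current office 4 Jun 1999, so the next rule applies.
Among Petrov and Szabo, by date first returned to the chamber (earlier first): Petrov (May 26, 1997) before Szabo (Jun 12, 1999).
Baptiste and Mendoza both have terms served 5 terms, so the next rule applies.
Baptiste and Mendoza both have date of appointment to current office 24 Nov 2008, so the next rule applies.
Among Baptiste and Mendoza, by date first returned to the chamber (later first) (reversed rule for this group): Baptiste (Dec 27, 1999) before Mendoza (Apr 7, 1997).
Tran and Lund both have terms served 8 terms, so the next rule applies.
Tran and Lund both have date of appointment to current office 21 Feb 2009, so the next rule applies.
Among Tran and Lund, by date first returned to the chamber (earlier first): Tran (Apr 6, 2004) before Lund (Mar 7, 2008).
Moreau and Andersen both have terms served 9 terms, so the next rule applies.
Moreau and Andersen both have date of appointment to current office 1 Aug 1997, so the next rule applies.
Among Moreau and Andersen, by date first returned to the chamber (earlier first): Moreau (Feb 27, 2002) before Andersen (Jun 26, 2004).
Order: Petrov, Szabo, Baptiste, Mendoza, Tran, Lund, Moreau, Andersen.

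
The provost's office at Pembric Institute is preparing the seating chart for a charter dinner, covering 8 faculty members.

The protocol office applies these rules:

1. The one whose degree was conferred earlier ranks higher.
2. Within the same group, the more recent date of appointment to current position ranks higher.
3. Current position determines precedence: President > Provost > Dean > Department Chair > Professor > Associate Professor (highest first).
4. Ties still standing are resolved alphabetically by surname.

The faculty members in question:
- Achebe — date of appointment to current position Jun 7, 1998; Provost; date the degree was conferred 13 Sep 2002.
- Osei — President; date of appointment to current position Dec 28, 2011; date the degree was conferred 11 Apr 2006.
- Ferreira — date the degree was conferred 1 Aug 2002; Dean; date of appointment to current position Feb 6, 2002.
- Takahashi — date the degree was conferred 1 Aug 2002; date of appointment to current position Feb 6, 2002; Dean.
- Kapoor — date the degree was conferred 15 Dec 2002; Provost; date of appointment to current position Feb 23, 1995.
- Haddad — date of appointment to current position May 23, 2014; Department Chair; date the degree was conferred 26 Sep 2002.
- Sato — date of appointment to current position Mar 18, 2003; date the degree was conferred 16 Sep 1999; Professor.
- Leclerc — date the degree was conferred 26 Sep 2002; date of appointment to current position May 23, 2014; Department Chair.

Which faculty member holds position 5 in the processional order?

Haddad

By date the degree was conferred (earlier first): Sato (16 Sep 1999); then Ferreira and Takahashi (both 1 Aug 2002); then Achebe (13 Sep 2002); then Haddad and Leclerc (both 26 Sep 2002); then Kapoor (15 Dec 2002); then Osei (11 Apr 2006).
Ferreira and Takahashi both have date of appointment to current position Feb 6, 2002, so the next rule applies.
Ferreira and Takahashi are each Dean, so the next rule applies.
Among Ferreira and Takahashi, alphabetically by surname: Ferreira before Takahashi.
Haddad and Leclerc both have date of appointment to current position May 23, 2014, so the next rule applies.
Haddad and Leclerc are each Department Chair, so the next rule applies.
Among Haddad and Leclerc, alphabetically by surname: Haddad before Leclerc.
Order: Sato, Ferreira, Takahashi, Achebe, Haddad, Leclerc, Kapoor, Osei.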